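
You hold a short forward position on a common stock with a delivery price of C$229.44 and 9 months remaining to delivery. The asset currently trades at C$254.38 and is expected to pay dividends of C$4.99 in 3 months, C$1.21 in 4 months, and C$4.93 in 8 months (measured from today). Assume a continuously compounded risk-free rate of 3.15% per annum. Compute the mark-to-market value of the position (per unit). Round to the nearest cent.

-C$19.32

PV(remaining dividends) I = 4.99·e^(−0.0315·3/12) + 1.21·e^(−0.0315·4/12) + 4.93·e^(−0.0315·8/12) = 10.9758
Current forward F = (S − I)·e^(rT) = (254.38 − 10.9758)·e^(0.0315·9/12) = 243.4042 × 1.023906 = 249.2230
Value (long) = (F − K)·e^(−rT) = (249.2230 − 229.44) × 0.976652 = 19.3211
Short position value = −(long value) = -C$19.32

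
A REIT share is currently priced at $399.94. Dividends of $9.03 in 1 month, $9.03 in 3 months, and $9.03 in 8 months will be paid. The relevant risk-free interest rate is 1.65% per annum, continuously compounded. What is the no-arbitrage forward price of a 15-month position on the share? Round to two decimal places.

PV(dividends) I = 9.03·e^(−0.0165·1/12) + 9.03·e^(−0.0165·3/12) + 9.03·e^(−0.0165·8/12)
I = 9.0176 + 8.9928 + 8.9312 = 26.9416
F = (S − I)·e^(rT) = (399.94 − 26.9416) · e^(0.0165·15/12)
= 372.9984 · e^0.020625 = 372.9984 × 1.020839 = $380.77

$380.77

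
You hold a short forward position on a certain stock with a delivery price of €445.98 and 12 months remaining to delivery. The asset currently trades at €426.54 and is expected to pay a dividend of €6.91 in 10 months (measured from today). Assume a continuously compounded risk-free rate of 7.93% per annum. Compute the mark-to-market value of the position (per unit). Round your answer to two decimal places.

-€8.09

PV(remaining dividends) I = 6.91·e^(−0.0793·10/12) = 6.4681
Current forward F = (S − I)·e^(rT) = (426.54 − 6.4681)·e^(0.0793·12/12) = 420.0719 × 1.082529 = 454.7400
Value (long) = (F − K)·e^(−rT) = (454.7400 − 445.98) × 0.923763 = 8.0922
Short position value = −(long value) = -€8.09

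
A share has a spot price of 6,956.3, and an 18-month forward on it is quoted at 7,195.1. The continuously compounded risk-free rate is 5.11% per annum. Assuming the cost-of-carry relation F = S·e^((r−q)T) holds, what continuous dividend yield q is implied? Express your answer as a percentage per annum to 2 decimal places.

From F = S·e^((r−q)T): (r − q) = ln(F/S)/T
ln(7195.1/6956.3) = ln(1.034329) = 0.033753
(r − q) = 0.033753 / (18/12) = 0.022502
q = r − ln(F/S)/T = 0.0511 − 0.022502 = 0.028598
q = 2.86%

2.86%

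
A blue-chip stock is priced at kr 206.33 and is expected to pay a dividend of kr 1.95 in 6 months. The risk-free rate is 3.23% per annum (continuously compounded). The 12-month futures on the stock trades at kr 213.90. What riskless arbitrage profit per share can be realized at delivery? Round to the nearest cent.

kr 2.78 per share

PV(dividends) I = 1.95·e^(−0.0323·6/12) = 1.9188
Fair futures F* = (S − I)·e^(rT) = (206.33 − 1.9188)·e^0.032300 = 204.4112 × 1.032827 = 211.1214
Market kr 213.90 > fair 211.1214: forward overpriced → cash-and-carry (borrow at r, buy the stock and collect the dividends, short the forward).
Profit at T = |F_mkt − F*| = |213.90 − 211.1214| = kr 2.78 per share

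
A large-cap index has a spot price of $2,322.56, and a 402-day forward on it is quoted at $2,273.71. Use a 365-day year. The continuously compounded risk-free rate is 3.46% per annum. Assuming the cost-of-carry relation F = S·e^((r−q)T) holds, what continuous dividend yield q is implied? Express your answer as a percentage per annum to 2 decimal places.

5.39%

From F = S·e^((r−q)T): (r − q) = ln(F/S)/T
ln(2273.71/2322.56) = ln(0.978967) = -0.021257
(r − q) = -0.021257 / (402/365) = -0.019301
q = r − ln(F/S)/T = 0.0346 + 0.019301 = 0.053901
q = 5.39%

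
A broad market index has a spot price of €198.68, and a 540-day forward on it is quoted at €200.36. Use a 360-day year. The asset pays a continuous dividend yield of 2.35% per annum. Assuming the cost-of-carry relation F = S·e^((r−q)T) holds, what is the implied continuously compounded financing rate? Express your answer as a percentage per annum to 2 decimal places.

From F = S·e^((r−q)T): (r − q) = ln(F/S)/T
ln(200.36/198.68) = ln(1.008456) = 0.008420
(r − q) = 0.008420 / (540/360) = 0.005613
r = ln(F/S)/T + q = 0.005613 + 0.0235 = 0.029113
r = 2.91%

2.91%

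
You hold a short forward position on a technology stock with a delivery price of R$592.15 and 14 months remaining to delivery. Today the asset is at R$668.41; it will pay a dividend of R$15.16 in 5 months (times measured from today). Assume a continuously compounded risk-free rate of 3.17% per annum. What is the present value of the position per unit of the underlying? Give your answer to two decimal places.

PV(remaining dividends) I = 15.16·e^(−0.0317·5/12) = 14.9611
Current forward F = (S − I)·e^(rT) = (668.41 − 14.9611)·e^(0.0317·14/12) = 653.4489 × 1.037676 = 678.0682
Value (long) = (F − K)·e^(−rT) = (678.0682 − 592.15) × 0.963692 = 82.7987
Short position value = −(long value) = -R$82.80

-R$82.80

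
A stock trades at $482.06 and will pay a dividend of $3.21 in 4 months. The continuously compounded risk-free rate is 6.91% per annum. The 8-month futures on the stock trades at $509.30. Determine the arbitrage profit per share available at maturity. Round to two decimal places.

PV(dividends) I = 3.21·e^(−0.0691·4/12) = 3.1369
Fair futures F* = (S − I)·e^(rT) = (482.06 − 3.1369)·e^0.046067 = 478.9231 × 1.047145 = 501.5019
Market $509.30 > fair 501.5019: forward overpriced → cash-and-carry (borrow at r, buy the stock and collect the dividends, short the forward).
Profit at T = |F_mkt − F*| = |509.30 − 501.5019| = $7.80 per share

$7.80 per share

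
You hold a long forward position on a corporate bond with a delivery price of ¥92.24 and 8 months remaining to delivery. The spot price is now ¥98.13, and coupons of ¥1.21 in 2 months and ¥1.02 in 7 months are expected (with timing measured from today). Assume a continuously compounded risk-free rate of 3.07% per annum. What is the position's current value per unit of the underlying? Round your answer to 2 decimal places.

PV(remaining coupons) I = 1.21·e^(−0.0307·2/12) + 1.02·e^(−0.0307·7/12) = 2.2057
Current forward F = (S − I)·e^(rT) = (98.13 − 2.2057)·e^(0.0307·8/12) = 95.9243 × 1.020678 = 97.9078
Value (long) = (F − K)·e^(−rT) = (97.9078 − 92.24) × 0.979741 = 5.5530
Value = ¥5.55

¥5.55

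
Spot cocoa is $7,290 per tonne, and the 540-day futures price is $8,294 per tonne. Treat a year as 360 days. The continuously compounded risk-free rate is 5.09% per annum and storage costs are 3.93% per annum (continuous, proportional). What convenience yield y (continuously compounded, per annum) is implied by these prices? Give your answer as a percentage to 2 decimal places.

F = S·e^((r+u−y)T) ⇒ (r+u−y) = ln(F/S)/T
ln(8294/7290) = 0.129029; /T ⇒ 0.086019
y = r + u − ln(F/S)/T = 0.0509 + 0.0393 − 0.086019 = 0.004181
y = 0.42%

0.42%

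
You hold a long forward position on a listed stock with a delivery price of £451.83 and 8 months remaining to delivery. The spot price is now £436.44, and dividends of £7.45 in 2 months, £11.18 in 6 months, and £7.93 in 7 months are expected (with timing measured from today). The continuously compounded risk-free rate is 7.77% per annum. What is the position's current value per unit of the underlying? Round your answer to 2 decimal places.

-£18.27

PV(remaining dividends) I = 7.45·e^(−0.0777·2/12) + 11.18·e^(−0.0777·6/12) + 7.93·e^(−0.0777·7/12) = 25.6867
Current forward F = (S − I)·e^(rT) = (436.44 − 25.6867)·e^(0.0777·8/12) = 410.7533 × 1.053165 = 432.5910
Value (long) = (F − K)·e^(−rT) = (432.5910 − 451.83) × 0.949519 = -18.2678
Value = -£18.27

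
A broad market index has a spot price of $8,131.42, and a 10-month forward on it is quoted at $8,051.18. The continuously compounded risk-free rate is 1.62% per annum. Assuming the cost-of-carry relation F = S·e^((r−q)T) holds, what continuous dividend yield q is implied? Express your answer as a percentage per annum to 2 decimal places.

From F = S·e^((r−q)T): (r − q) = ln(F/S)/T
ln(8051.18/8131.42) = ln(0.990132) = -0.009917
(r − q) = -0.009917 / (10/12) = -0.011900
q = r − ln(F/S)/T = 0.0162 + 0.011900 = 0.028100
q = 2.81%

2.81%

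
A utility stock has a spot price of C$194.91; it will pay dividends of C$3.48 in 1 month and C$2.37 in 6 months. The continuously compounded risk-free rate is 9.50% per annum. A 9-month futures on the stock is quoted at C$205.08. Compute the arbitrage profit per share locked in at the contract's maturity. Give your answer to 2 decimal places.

PV(dividends) I = 3.48·e^(−0.0950·1/12) + 2.37·e^(−0.0950·6/12) = 5.7126
Fair futures F* = (S − I)·e^(rT) = (194.91 − 5.7126)·e^0.071250 = 189.1974 × 1.073850 = 203.1696
Market C$205.08 > fair 203.1696: forward overpriced → cash-and-carry (borrow at r, buy the stock and collect the dividends, short the forward).
Profit at T = |F_mkt − F*| = |205.08 − 203.1696| = C$1.91 per share

C$1.91 per share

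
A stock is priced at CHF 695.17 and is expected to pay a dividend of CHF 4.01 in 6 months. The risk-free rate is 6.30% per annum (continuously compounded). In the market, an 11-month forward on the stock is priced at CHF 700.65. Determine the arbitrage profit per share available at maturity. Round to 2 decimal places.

CHF 31.73 per share

PV(dividends) I = 4.01·e^(−0.0630·6/12) = 3.8857
Fair forward F* = (S − I)·e^(rT) = (695.17 − 3.8857)·e^0.057750 = 691.2843 × 1.059450 = 732.3812
Market CHF 700.65 < fair 732.3812: forward underpriced → reverse cash-and-carry (short the stock, invest proceeds at r, pay the dividends, go long the forward).
Profit at T = |F_mkt − F*| = |700.65 − 732.3812| = CHF 31.73 per share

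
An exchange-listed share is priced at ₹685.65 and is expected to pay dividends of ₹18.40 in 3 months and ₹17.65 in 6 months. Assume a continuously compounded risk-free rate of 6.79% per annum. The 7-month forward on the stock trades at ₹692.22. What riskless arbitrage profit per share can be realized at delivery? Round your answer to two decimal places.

₹15.44 per share

PV(dividends) I = 18.40·e^(−0.0679·3/12) + 17.65·e^(−0.0679·6/12) = 35.1511
Fair forward F* = (S − I)·e^(rT) = (685.65 − 35.1511)·e^0.039608 = 650.4989 × 1.040403 = 676.7810
Market ₹692.22 > fair 676.7810: forward overpriced → cash-and-carry (borrow at r, buy the stock and collect the dividends, short the forward).
Profit at T = |F_mkt − F*| = |692.22 − 676.7810| = ₹15.44 per share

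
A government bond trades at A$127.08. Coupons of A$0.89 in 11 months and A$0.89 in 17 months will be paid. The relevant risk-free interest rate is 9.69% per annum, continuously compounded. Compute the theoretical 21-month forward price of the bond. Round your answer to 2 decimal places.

A$148.68

PV(coupons) I = 0.89·e^(−0.0969·11/12) + 0.89·e^(−0.0969·17/12)
I = 0.8144 + 0.7758 = 1.5902
F = (S − I)·e^(rT) = (127.08 − 1.5902) · e^(0.0969·21/12)
= 125.4898 · e^0.169575 = 125.4898 × 1.184801 = A$148.68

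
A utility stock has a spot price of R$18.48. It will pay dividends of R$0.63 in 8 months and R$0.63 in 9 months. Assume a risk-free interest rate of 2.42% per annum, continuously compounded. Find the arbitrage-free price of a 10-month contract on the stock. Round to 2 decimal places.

PV(dividends) I = 0.63·e^(−0.0242·8/12) + 0.63·e^(−0.0242·9/12)
I = 0.6199 + 0.6187 = 1.2386
F = (S − I)·e^(rT) = (18.48 − 1.2386) · e^(0.0242·10/12)
= 17.2414 · e^0.020167 = 17.2414 × 1.020372 = R$17.59

R$17.59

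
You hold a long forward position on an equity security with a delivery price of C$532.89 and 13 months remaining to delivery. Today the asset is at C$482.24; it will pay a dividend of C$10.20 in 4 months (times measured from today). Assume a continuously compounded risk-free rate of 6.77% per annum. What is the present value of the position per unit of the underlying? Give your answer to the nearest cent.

-C$22.94

PV(remaining dividends) I = 10.20·e^(−0.0677·4/12) = 9.9724
Current forward F = (S − I)·e^(rT) = (482.24 − 9.9724)·e^(0.0677·13/12) = 472.2676 × 1.076098 = 508.2062
Value (long) = (F − K)·e^(−rT) = (508.2062 − 532.89) × 0.929283 = -22.9382
Value = -C$22.94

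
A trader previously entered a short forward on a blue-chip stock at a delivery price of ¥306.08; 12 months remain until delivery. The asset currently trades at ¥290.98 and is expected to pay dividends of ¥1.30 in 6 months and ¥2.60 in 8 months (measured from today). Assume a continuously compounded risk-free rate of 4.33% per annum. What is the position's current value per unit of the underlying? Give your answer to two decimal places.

¥5.93

PV(remaining dividends) I = 1.30·e^(−0.0433·6/12) + 2.60·e^(−0.0433·8/12) = 3.7982
Current forward F = (S − I)·e^(rT) = (290.98 − 3.7982)·e^(0.0433·12/12) = 287.1818 × 1.044251 = 299.8899
Value (long) = (F − K)·e^(−rT) = (299.8899 − 306.08) × 0.957624 = -5.9278
Short position value = −(long value) = ¥5.93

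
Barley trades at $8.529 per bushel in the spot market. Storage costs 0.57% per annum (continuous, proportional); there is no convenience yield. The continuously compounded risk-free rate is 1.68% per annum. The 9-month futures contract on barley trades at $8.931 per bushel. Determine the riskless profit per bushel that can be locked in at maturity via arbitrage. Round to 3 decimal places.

Fair futures: F* = S·e^(carry·T), with carry = (r + u) = 0.0168 + 0.0057 = 0.0225
F* = 8.529 · e^(0.0225 × 9/12) = 8.529 · e^0.016875 = 8.529 × 1.017018 = $8.6741
Market $8.931 > fair $8.6741: forward overpriced → cash-and-carry (buy spot, short the forward).
At maturity, profit = |F_mkt − F*| = |8.931 − 8.6741| = $0.257 per bushel

$0.257 per bushel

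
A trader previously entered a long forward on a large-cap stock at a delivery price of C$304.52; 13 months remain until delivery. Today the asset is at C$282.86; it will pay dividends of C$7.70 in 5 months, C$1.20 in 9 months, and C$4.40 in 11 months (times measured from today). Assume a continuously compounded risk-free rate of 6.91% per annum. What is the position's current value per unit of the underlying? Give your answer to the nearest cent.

PV(remaining dividends) I = 7.70·e^(−0.0691·5/12) + 1.20·e^(−0.0691·9/12) + 4.40·e^(−0.0691·11/12) = 12.7508
Current forward F = (S − I)·e^(rT) = (282.86 − 12.7508)·e^(0.0691·13/12) = 270.1092 × 1.077731 = 291.1051
Value (long) = (F − K)·e^(−rT) = (291.1051 − 304.52) × 0.927875 = -12.4474
Value = -C$12.45

-C$12.45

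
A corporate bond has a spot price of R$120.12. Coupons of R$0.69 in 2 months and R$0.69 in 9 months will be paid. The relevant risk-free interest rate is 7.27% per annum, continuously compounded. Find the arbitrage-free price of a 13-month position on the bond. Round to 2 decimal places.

PV(coupons) I = 0.69·e^(−0.0727·2/12) + 0.69·e^(−0.0727·9/12)
I = 0.6817 + 0.6534 = 1.3351
F = (S − I)·e^(rT) = (120.12 − 1.3351) · e^(0.0727·13/12)
= 118.7849 · e^0.078758 = 118.7849 × 1.081942 = R$128.52

R$128.52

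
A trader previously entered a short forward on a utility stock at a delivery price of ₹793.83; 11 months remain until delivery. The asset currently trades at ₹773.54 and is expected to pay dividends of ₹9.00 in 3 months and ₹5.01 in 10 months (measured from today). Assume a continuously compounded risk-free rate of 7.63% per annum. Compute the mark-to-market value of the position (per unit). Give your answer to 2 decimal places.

PV(remaining dividends) I = 9.00·e^(−0.0763·3/12) + 5.01·e^(−0.0763·10/12) = 13.5313
Current forward F = (S − I)·e^(rT) = (773.54 − 13.5313)·e^(0.0763·11/12) = 760.0087 × 1.072446 = 815.0683
Value (long) = (F − K)·e^(−rT) = (815.0683 − 793.83) × 0.932448 = 19.8036
Short position value = −(long value) = -₹19.80

-₹19.80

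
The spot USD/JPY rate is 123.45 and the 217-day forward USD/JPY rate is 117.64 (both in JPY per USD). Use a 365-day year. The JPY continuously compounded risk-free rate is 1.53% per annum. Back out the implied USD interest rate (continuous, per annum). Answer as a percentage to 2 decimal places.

F = S·e^((r_JPY − r_USD)T) ⇒ r_USD = r_JPY − ln(F/S)/T
ln(117.64/123.45) = -0.048207; /(217/365) = -0.081086
r_USD = 0.0153 + 0.081086 = 0.096386
r_USD = 9.64%

9.64%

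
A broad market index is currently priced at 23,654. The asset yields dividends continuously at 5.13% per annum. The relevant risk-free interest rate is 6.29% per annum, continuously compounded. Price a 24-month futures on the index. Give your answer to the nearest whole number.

F = S·e^((r − q)T) = 23654 · e^((0.0629 − 0.0513) × 24/12)
= 23654 · e^0.023200 = 23654 × 1.023471
F = 24,209

24,209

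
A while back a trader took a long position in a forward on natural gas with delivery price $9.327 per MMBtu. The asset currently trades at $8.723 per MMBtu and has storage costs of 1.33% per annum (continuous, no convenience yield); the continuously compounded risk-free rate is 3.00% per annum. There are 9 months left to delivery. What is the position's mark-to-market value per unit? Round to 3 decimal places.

Current fair forward for the remaining 9 months: F = S·e^((r + u)·T), (r + u) = 0.0300 + 0.0133 = 0.0433
F = 8.723 · e^(0.0433 × 9/12) = 8.723 × 1.033008 = 9.0109
Value of long forward = (F − K)·e^(−rT) = (9.0109 − 9.327) · e^(−0.0300·9/12)
= -0.3161 × 0.977751 = -0.309

-$0.309 per MMBtu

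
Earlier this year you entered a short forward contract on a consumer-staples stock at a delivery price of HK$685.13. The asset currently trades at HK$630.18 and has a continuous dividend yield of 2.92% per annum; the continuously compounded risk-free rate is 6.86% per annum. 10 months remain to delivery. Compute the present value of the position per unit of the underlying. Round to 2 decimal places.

HK$32.03

Current fair forward for the remaining 10 months: F = S·e^((r − q)·T), (r − q) = 0.0686 − 0.0292 = 0.0394
F = 630.18 · e^(0.0394 × 10/12) = 630.18 × 1.033378 = 651.2141
Value of long forward = (F − K)·e^(−rT) = (651.2141 − 685.13) · e^(−0.0686·10/12)
= -33.9159 × 0.944437 = -32.03
Short position value = −(long value) = HK$32.03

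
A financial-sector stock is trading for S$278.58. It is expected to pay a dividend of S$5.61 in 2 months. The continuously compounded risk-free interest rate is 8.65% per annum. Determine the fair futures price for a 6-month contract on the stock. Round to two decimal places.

S$285.12

PV(dividends) I = 5.61·e^(−0.0865·2/12)
I = 5.5297
F = (S − I)·e^(rT) = (278.58 − 5.5297) · e^(0.0865·6/12)
= 273.0503 · e^0.043250 = 273.0503 × 1.044199 = S$285.12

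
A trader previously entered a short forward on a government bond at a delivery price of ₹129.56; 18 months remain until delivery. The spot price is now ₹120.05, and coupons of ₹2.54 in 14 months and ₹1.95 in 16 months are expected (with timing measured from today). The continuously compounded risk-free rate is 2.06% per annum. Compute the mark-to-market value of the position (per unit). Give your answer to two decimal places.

PV(remaining coupons) I = 2.54·e^(−0.0206·14/12) + 1.95·e^(−0.0206·16/12) = 4.3769
Current forward F = (S − I)·e^(rT) = (120.05 − 4.3769)·e^(0.0206·18/12) = 115.6731 × 1.031382 = 119.3032
Value (long) = (F − K)·e^(−rT) = (119.3032 − 129.56) × 0.969573 = -9.9447
Short position value = −(long value) = ₹9.94

₹9.94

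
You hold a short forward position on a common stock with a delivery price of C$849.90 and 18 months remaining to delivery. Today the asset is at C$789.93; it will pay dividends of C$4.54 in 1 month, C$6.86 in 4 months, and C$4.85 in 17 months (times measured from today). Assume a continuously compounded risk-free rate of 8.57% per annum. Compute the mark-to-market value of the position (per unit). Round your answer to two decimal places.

PV(remaining dividends) I = 4.54·e^(−0.0857·1/12) + 6.86·e^(−0.0857·4/12) + 4.85·e^(−0.0857·17/12) = 15.4700
Current forward F = (S − I)·e^(rT) = (789.93 − 15.4700)·e^(0.0857·18/12) = 774.4600 × 1.137178 = 880.6989
Value (long) = (F − K)·e^(−rT) = (880.6989 − 849.90) × 0.879370 = 27.0836
Short position value = −(long value) = -C$27.08

-C$27.08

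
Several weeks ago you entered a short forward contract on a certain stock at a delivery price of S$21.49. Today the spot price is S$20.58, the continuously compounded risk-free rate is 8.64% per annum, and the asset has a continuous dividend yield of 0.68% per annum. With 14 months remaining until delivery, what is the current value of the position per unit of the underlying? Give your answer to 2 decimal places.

-S$0.99

Current fair forward for the remaining 14 months: F = S·e^((r − q)·T), (r − q) = 0.0864 − 0.0068 = 0.0796
F = 20.58 · e^(0.0796 × 14/12) = 20.58 × 1.097315 = 22.5827
Value of long forward = (F − K)·e^(−rT) = (22.5827 − 21.49) · e^(−0.0864·14/12)
= 1.0927 × 0.904114 = 0.99
Short position value = −(long value) = -S$0.99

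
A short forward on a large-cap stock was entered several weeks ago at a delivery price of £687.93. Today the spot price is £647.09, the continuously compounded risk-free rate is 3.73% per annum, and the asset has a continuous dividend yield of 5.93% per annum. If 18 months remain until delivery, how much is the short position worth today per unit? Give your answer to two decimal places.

Current fair forward for the remaining 18 months: F = S·e^((r − q)·T), (r − q) = 0.0373 − 0.0593 = -0.0220
F = 647.09 · e^(-0.0220 × 18/12) = 647.09 × 0.967539 = 626.0848
Value of long forward = (F − K)·e^(−rT) = (626.0848 − 687.93) · e^(−0.0373·18/12)
= -61.8452 × 0.945586 = -58.48
Short position value = −(long value) = £58.48

£58.48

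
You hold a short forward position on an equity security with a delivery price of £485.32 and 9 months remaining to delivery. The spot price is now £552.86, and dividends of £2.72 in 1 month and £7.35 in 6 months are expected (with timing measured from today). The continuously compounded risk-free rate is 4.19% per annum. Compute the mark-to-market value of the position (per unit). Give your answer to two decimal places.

PV(remaining dividends) I = 2.72·e^(−0.0419·1/12) + 7.35·e^(−0.0419·6/12) = 9.9081
Current forward F = (S − I)·e^(rT) = (552.86 − 9.9081)·e^(0.0419·9/12) = 542.9519 × 1.031924 = 560.2851
Value (long) = (F − K)·e^(−rT) = (560.2851 − 485.32) × 0.969064 = 72.6460
Short position value = −(long value) = -£72.65

-£72.65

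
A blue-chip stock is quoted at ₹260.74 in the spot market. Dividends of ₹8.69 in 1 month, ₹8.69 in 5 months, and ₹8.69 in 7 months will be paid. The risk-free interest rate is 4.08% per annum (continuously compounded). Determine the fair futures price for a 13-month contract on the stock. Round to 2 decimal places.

PV(dividends) I = 8.69·e^(−0.0408·1/12) + 8.69·e^(−0.0408·5/12) + 8.69·e^(−0.0408·7/12)
I = 8.6605 + 8.5435 + 8.4856 = 25.6896
F = (S − I)·e^(rT) = (260.74 − 25.6896) · e^(0.0408·13/12)
= 235.0504 · e^0.044200 = 235.0504 × 1.045191 = ₹245.67

₹245.67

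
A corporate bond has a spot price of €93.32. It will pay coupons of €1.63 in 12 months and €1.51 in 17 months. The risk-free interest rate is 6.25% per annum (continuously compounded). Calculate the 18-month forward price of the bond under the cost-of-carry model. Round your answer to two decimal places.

€99.29

PV(coupons) I = 1.63·e^(−0.0625·12/12) + 1.51·e^(−0.0625·17/12)
I = 1.5312 + 1.3821 = 2.9133
F = (S − I)·e^(rT) = (93.32 − 2.9133) · e^(0.0625·18/12)
= 90.4067 · e^0.093750 = 90.4067 × 1.098285 = €99.29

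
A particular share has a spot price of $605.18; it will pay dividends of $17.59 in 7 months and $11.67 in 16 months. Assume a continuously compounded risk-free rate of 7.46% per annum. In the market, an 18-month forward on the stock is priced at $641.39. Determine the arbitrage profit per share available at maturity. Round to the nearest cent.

PV(dividends) I = 17.59·e^(−0.0746·7/12) + 11.67·e^(−0.0746·16/12) = 27.4060
Fair forward F* = (S − I)·e^(rT) = (605.18 − 27.4060)·e^0.111900 = 577.7740 × 1.118401 = 646.1830
Market $641.39 < fair 646.1830: forward underpriced → reverse cash-and-carry (short the stock, invest proceeds at r, pay the dividends, go long the forward).
Profit at T = |F_mkt − F*| = |641.39 − 646.1830| = $4.79 per share

$4.79 per share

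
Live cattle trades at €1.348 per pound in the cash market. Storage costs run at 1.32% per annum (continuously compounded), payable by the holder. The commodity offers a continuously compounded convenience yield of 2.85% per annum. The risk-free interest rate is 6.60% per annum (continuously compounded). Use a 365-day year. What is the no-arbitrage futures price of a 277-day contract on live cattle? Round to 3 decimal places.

Net carry = r + u − y = 0.0660 + 0.0132 − 0.0285 = 0.0507
F = S·e^((r+u−y)T) = 1.348 · e^(0.0507 × 277/365) = 1.348 · e^0.038476
= 1.348 × 1.039226 = €1.401 per pound

€1.401 per pound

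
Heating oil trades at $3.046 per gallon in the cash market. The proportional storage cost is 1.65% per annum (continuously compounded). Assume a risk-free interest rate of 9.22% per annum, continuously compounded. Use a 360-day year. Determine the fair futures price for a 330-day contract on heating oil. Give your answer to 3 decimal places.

Net carry = r + u − y = 0.0922 + 0.0165 − 0.0000 = 0.1087
F = S·e^((r+u−y)T) = 3.046 · e^(0.1087 × 330/360) = 3.046 · e^0.099642
= 3.046 × 1.104775 = $3.365 per gallon

$3.365 per gallon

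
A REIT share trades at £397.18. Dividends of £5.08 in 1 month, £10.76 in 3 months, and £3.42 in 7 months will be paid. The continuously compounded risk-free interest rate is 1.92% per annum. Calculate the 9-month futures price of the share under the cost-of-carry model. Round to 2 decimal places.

£383.50

PV(dividends) I = 5.08·e^(−0.0192·1/12) + 10.76·e^(−0.0192·3/12) + 3.42·e^(−0.0192·7/12)
I = 5.0719 + 10.7085 + 3.3819 = 19.1623
F = (S − I)·e^(rT) = (397.18 − 19.1623) · e^(0.0192·9/12)
= 378.0177 · e^0.014400 = 378.0177 × 1.014504 = £383.50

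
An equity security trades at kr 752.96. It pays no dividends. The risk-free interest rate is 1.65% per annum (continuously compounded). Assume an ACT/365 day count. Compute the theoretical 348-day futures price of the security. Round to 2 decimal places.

kr 764.90

F = S·e^(rT) = 752.96 · e^(0.0165 × 348/365)
= 752.96 · e^0.015732 = 752.96 × 1.015856
F = kr 764.90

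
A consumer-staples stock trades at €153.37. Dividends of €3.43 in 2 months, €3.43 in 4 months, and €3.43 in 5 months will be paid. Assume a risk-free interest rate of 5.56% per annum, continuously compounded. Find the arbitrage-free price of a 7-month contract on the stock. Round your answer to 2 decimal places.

€147.98

PV(dividends) I = 3.43·e^(−0.0556·2/12) + 3.43·e^(−0.0556·4/12) + 3.43·e^(−0.0556·5/12)
I = 3.3984 + 3.3670 + 3.3515 = 10.1169
F = (S − I)·e^(rT) = (153.37 − 10.1169) · e^(0.0556·7/12)
= 143.2531 · e^0.032433 = 143.2531 × 1.032965 = €147.98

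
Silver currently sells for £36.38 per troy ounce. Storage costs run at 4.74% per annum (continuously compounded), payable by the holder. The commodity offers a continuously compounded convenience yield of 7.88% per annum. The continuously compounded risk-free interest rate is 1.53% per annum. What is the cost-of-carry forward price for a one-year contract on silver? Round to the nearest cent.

Net carry = r + u − y = 0.0153 + 0.0474 − 0.0788 = -0.0161
F = S·e^((r+u−y)T) = 36.38 · e^(-0.0161 × 12/12) = 36.38 · e^-0.016100
= 36.38 × 0.984029 = £35.80 per troy ounce

£35.80 per troy ounce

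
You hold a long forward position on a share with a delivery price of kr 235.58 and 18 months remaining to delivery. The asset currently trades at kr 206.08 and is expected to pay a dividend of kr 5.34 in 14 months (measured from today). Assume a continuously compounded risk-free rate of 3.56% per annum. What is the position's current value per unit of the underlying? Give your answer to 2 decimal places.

PV(remaining dividends) I = 5.34·e^(−0.0356·14/12) = 5.1228
Current forward F = (S − I)·e^(rT) = (206.08 − 5.1228)·e^(0.0356·18/12) = 200.9572 × 1.054852 = 211.9801
Value (long) = (F − K)·e^(−rT) = (211.9801 − 235.58) × 0.948001 = -22.3727
Value = -kr 22.37

-kr 22.37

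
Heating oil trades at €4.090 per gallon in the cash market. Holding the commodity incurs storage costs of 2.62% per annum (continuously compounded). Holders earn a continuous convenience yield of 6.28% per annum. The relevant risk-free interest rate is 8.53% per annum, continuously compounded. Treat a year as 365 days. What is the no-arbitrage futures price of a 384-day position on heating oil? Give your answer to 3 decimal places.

Net carry = r + u − y = 0.0853 + 0.0262 − 0.0628 = 0.0487
F = S·e^((r+u−y)T) = 4.090 · e^(0.0487 × 384/365) = 4.090 · e^0.051235
= 4.090 × 1.052570 = €4.305 per gallon

€4.305 per gallon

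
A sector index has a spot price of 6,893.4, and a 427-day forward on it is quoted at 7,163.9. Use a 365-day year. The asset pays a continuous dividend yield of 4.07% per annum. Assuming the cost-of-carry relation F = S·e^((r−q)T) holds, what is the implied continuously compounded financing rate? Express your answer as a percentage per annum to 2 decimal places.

7.36%

From F = S·e^((r−q)T): (r − q) = ln(F/S)/T
ln(7163.9/6893.4) = ln(1.039240) = 0.038490
(r − q) = 0.038490 / (427/365) = 0.032901
r = ln(F/S)/T + q = 0.032901 + 0.0407 = 0.073601
r = 7.36%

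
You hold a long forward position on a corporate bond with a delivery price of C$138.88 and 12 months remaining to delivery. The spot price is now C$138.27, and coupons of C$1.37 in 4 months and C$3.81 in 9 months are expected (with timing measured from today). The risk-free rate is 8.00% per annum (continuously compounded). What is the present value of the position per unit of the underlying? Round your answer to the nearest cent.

PV(remaining coupons) I = 1.37·e^(−0.0800·4/12) + 3.81·e^(−0.0800·9/12) = 4.9221
Current forward F = (S − I)·e^(rT) = (138.27 − 4.9221)·e^(0.0800·12/12) = 133.3479 × 1.083287 = 144.4540
Value (long) = (F − K)·e^(−rT) = (144.4540 − 138.88) × 0.923116 = 5.1454
Value = C$5.15

C$5.15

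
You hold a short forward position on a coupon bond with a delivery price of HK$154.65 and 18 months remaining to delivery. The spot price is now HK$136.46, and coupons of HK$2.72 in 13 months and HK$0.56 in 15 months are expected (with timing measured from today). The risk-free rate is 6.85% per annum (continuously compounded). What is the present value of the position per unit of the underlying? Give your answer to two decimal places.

HK$6.13

PV(remaining coupons) I = 2.72·e^(−0.0685·13/12) + 0.56·e^(−0.0685·15/12) = 3.0395
Current forward F = (S − I)·e^(rT) = (136.46 − 3.0395)·e^(0.0685·18/12) = 133.4205 × 1.108214 = 147.8585
Value (long) = (F − K)·e^(−rT) = (147.8585 − 154.65) × 0.902353 = -6.1283
Short position value = −(long value) = HK$6.13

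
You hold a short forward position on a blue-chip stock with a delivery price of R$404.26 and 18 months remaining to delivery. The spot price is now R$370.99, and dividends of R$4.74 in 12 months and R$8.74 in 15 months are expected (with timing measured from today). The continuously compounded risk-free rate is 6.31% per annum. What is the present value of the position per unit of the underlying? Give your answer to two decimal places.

R$9.29

PV(remaining dividends) I = 4.74·e^(−0.0631·12/12) + 8.74·e^(−0.0631·15/12) = 12.5273
Current forward F = (S − I)·e^(rT) = (370.99 − 12.5273)·e^(0.0631·18/12) = 358.4627 × 1.099274 = 394.0487
Value (long) = (F − K)·e^(−rT) = (394.0487 − 404.26) × 0.909691 = -9.2891
Short position value = −(long value) = R$9.29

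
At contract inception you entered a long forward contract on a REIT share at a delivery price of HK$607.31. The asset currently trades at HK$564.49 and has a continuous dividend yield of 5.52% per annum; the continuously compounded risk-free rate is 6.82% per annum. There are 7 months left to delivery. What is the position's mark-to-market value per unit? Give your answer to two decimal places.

Current fair forward for the remaining 7 months: F = S·e^((r − q)·T), (r − q) = 0.0682 − 0.0552 = 0.0130
F = 564.49 · e^(0.0130 × 7/12) = 564.49 × 1.007612 = 568.7869
Value of long forward = (F − K)·e^(−rT) = (568.7869 − 607.31) · e^(−0.0682·7/12)
= -38.5231 × 0.960998 = -37.02

-HK$37.02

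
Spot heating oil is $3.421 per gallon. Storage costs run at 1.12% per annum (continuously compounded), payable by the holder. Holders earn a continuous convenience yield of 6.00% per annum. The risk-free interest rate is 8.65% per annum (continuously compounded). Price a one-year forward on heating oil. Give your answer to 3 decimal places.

$3.552 per gallon

Net carry = r + u − y = 0.0865 + 0.0112 − 0.0600 = 0.0377
F = S·e^((r+u−y)T) = 3.421 · e^(0.0377 × 12/12) = 3.421 · e^0.037700
= 3.421 × 1.038420 = $3.552 per gallon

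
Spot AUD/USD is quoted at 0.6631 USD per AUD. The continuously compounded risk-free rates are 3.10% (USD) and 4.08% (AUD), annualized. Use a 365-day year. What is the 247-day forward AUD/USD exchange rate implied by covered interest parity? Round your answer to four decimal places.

0.6587

F = S·e^((r_USD − r_AUD)T) = 0.6631 · e^((0.0310 − 0.0408) × 247/365)
= 0.6631 · e^-0.006632 = 0.6631 × 0.993390
F = 0.6587 USD per AUD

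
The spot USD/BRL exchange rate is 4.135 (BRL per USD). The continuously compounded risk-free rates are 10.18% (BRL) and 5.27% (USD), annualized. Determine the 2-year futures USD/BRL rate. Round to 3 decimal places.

4.562

F = S·e^((r_BRL − r_USD)T) = 4.135 · e^((0.1018 − 0.0527) × 2)
= 4.135 · e^0.098200 = 4.135 × 1.103183
F = 4.562 BRL per USD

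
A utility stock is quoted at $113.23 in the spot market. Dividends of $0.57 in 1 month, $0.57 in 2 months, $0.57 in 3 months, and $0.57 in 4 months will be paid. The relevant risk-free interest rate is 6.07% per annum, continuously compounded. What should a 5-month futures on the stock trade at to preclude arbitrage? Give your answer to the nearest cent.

PV(dividends) I = 0.57·e^(−0.0607·1/12) + 0.57·e^(−0.0607·2/12) + 0.57·e^(−0.0607·3/12) + 0.57·e^(−0.0607·4/12)
I = 0.5671 + 0.5643 + 0.5614 + 0.5586 = 2.2514
F = (S − I)·e^(rT) = (113.23 − 2.2514) · e^(0.0607·5/12)
= 110.9786 · e^0.025292 = 110.9786 × 1.025615 = $113.82

$113.82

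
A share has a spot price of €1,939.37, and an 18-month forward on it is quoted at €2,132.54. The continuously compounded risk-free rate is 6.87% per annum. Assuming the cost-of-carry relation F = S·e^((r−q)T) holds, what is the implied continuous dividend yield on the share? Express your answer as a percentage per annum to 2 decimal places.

From F = S·e^((r−q)T): (r − q) = ln(F/S)/T
ln(2132.54/1939.37) = ln(1.099605) = 0.094951
(r − q) = 0.094951 / (18/12) = 0.063301
q = r − ln(F/S)/T = 0.0687 − 0.063301 = 0.005399
q = 0.54%

0.54%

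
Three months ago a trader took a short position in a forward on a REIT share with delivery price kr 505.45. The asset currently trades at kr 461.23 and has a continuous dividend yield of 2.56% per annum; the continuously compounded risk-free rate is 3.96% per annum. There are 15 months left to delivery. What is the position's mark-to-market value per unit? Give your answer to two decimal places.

kr 34.34

Current fair forward for the remaining 15 months: F = S·e^((r − q)·T), (r − q) = 0.0396 − 0.0256 = 0.0140
F = 461.23 · e^(0.0140 × 15/12) = 461.23 × 1.017654 = 469.3726
Value of long forward = (F − K)·e^(−rT) = (469.3726 − 505.45) · e^(−0.0396·15/12)
= -36.0774 × 0.951705 = -34.34
Short position value = −(long value) = kr 34.34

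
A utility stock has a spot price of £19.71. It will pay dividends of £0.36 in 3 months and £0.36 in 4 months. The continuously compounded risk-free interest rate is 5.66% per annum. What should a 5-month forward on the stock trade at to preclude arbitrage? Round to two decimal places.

£19.46

PV(dividends) I = 0.36·e^(−0.0566·3/12) + 0.36·e^(−0.0566·4/12)
I = 0.3549 + 0.3533 = 0.7082
F = (S − I)·e^(rT) = (19.71 − 0.7082) · e^(0.0566·5/12)
= 19.0018 · e^0.023583 = 19.0018 × 1.023863 = £19.46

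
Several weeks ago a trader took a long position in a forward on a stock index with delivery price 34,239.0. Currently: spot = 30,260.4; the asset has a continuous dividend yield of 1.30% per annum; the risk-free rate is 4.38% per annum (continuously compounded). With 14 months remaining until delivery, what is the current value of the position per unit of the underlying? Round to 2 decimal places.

Current fair forward for the remaining 14 months: F = S·e^((r − q)·T), (r − q) = 0.0438 − 0.0130 = 0.0308
F = 30260.4 · e^(0.0308 × 14/12) = 30260.4 × 1.03658674 = 31367.5294
Value of long forward = (F − K)·e^(−rT) = (31367.5294 − 34239.0) · e^(−0.0438·14/12)
= -2871.4706 × 0.95018365 = -2728.42

-2728.42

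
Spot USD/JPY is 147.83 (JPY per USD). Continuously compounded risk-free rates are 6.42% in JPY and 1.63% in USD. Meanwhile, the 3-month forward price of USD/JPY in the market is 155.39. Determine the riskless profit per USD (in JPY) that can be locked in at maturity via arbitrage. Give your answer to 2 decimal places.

Fair forward: F* = S·e^(carry·T), with carry = (r_JPY − r_USD) = 0.0642 − 0.0163 = 0.0479
F* = 147.83 · e^(0.0479 × 3/12) = 147.83 · e^0.011975 = 147.83 × 1.012047 = 149.6109
Market 155.39 > fair 149.6109: forward overpriced → cash-and-carry (buy spot, short the forward).
At maturity, profit = |F_mkt − F*| = |155.39 − 149.6109| = 5.78 per USD (in JPY)

5.78 per USD (in JPY)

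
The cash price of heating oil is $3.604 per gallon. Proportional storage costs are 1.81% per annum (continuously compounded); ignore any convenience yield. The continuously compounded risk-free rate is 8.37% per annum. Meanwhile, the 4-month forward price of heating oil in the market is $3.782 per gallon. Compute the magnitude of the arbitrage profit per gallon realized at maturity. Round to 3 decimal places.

$0.054 per gallon

Fair forward: F* = S·e^(carry·T), with carry = (r + u) = 0.0837 + 0.0181 = 0.1018
F* = 3.604 · e^(0.1018 × 4/12) = 3.604 · e^0.033933 = 3.604 × 1.034515 = $3.7284
Market $3.782 > fair $3.7284: forward overpriced → cash-and-carry (buy spot, short the forward).
At maturity, profit = |F_mkt − F*| = |3.782 − 3.7284| = $0.054 per gallon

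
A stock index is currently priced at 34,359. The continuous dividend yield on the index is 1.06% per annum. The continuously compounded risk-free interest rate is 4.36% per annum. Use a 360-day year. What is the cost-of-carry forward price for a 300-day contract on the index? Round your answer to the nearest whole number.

35,317

F = S·e^((r − q)T) = 34359 · e^((0.0436 − 0.0106) × 300/360)
= 34359 · e^0.027500 = 34359 × 1.027882
F = 35,317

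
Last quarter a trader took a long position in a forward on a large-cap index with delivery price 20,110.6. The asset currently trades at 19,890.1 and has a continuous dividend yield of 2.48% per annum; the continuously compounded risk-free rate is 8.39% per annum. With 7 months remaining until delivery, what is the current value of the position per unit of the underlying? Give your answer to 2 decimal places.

Current fair forward for the remaining 7 months: F = S·e^((r − q)·T), (r − q) = 0.0839 − 0.0248 = 0.0591
F = 19890.1 · e^(0.0591 × 7/12) = 19890.1 × 1.03507615 = 20587.7681
Value of long forward = (F − K)·e^(−rT) = (20587.7681 − 20110.6) · e^(−0.0839·7/12)
= 477.1681 × 0.95223668 = 454.38

454.38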